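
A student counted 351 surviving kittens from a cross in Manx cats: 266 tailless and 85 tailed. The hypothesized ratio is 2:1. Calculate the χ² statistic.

Expected counts for N = 351 under a 2:1 ratio (total parts = 3):
  tailless: 351 × 2/3 = 234
  tailed: 351 × 1/3 = 117
χ² = Σ (O − E)² / E
  tailless: (266 − 234)² / 234 = 4.3761
  tailed: (85 − 117)² / 117 = 8.7521
χ² = 4.3761 + 8.7521 = 13.1282 ≈ 13.128

13.128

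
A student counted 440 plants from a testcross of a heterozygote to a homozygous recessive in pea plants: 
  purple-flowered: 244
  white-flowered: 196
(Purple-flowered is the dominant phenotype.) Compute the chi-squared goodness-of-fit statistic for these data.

A testcross of a heterozygote (Aa × aa) gives a 1:1 phenotypic ratio.
Expected counts for N = 440 under a 1:1 ratio (total parts = 2):
  purple-flowered: 440 × 1/2 = 220
  white-flowered: 440 × 1/2 = 220
χ² = Σ (O − E)² / E
  purple-flowered: (244 − 220)² / 220 = 2.6182
  white-flowered: (196 − 220)² / 220 = 2.6182
χ² = 2.6182 + 2.6182 = 5.2364 ≈ 5.236

5.236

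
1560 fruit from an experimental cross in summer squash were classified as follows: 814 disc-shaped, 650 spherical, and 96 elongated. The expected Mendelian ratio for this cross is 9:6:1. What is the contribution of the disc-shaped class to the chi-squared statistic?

4.595

Expected counts for N = 1560 under a 9:6:1 ratio (total parts = 16):
  disc-shaped: 1560 × 9/16 = 877.5
  spherical: 1560 × 6/16 = 585
  elongated: 1560 × 1/16 = 97.5
Contribution of disc-shaped: (814 − 877.5)² / 877.5 = 4.5952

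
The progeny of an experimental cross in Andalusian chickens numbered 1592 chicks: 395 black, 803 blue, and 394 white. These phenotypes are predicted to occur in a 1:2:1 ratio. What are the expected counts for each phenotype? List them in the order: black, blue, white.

Total ratio parts = 4. Expected numbers out of 1592:
  black: 1592 × 1/4 = 398
  blue: 1592 × 2/4 = 796
  white: 1592 × 1/4 = 398

398, 796, 398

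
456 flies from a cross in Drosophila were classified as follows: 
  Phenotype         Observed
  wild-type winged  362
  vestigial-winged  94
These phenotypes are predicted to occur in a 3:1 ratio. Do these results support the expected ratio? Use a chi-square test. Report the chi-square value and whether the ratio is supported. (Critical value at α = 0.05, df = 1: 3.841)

Under the 3:1 hypothesis (Σ ratio = 4, N = 456):
  wild-type winged: 456 × 3/4 = 342
  vestigial-winged: 456 × 1/4 = 114
χ² = Σ (O − E)² / E
  wild-type winged: (362 − 342)² / 342 = 1.1696
  vestigial-winged: (94 − 114)² / 114 = 3.5088
χ² = 1.1696 + 3.5088 = 4.6784 ≈ 4.678
Degrees of freedom = 2 − 1 = 1; critical value at α = 0.05 is 3.841.
Since 4.678 > 3.841, we reject the null hypothesis — the data do not fit the 3:1 ratio.

4.678; not consistent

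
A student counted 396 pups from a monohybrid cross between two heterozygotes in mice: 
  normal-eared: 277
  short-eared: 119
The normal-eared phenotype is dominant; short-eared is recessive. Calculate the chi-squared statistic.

5.387

For a monohybrid cross between heterozygotes with complete dominance, the expected phenotypic ratio is 3:1.
The 3:1 ratio has 4 parts, so with N = 396 the expected counts are:
  normal-eared: 396 × 3/4 = 297
  short-eared: 396 × 1/4 = 99
χ² = Σ (O − E)² / E
  normal-eared: (277 − 297)² / 297 = 1.3468
  short-eared: (119 − 99)² / 99 = 4.0404
χ² = 1.3468 + 4.0404 = 5.3872 ≈ 5.387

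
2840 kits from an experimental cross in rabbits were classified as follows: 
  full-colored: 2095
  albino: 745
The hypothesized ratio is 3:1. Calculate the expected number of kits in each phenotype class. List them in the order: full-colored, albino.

Expected counts for N = 2840 under a 3:1 ratio (total parts = 4):
  full-colored: 2840 × 3/4 = 2130
  albino: 2840 × 1/4 = 710

2130, 710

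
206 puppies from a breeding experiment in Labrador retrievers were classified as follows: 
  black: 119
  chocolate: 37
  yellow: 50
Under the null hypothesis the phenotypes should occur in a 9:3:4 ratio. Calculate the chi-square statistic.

0.196

Total ratio parts = 16. Expected numbers out of 206:
  black: 206 × 9/16 = 115.875
  chocolate: 206 × 3/16 = 38.625
  yellow: 206 × 4/16 = 51.5
χ² = Σ (O − E)² / E
  black: (119 − 115.875)² / 115.875 = 0.0843
  chocolate: (37 − 38.625)² / 38.625 = 0.0684
  yellow: (50 − 51.5)² / 51.5 = 0.0437
χ² = 0.0843 + 0.0684 + 0.0437 = 0.1964 ≈ 0.196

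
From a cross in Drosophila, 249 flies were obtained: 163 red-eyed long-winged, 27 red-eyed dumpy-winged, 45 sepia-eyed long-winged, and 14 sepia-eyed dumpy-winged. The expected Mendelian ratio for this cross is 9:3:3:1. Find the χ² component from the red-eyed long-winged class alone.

3.756

Under the 9:3:3:1 hypothesis (Σ ratio = 16, N = 249):
  red-eyed long-winged: 249 × 9/16 = 140.0625
  red-eyed dumpy-winged: 249 × 3/16 = 46.6875
  sepia-eyed long-winged: 249 × 3/16 = 46.6875
  sepia-eyed dumpy-winged: 249 × 1/16 = 15.5625
Contribution of red-eyed long-winged: (163 − 140.0625)² / 140.0625 = 3.7564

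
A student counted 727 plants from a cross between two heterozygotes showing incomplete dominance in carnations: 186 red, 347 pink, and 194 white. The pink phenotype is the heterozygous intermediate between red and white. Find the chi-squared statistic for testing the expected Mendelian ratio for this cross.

1.674

With incomplete dominance, a heterozygote × heterozygote cross gives a 1:2:1 phenotypic ratio.
Expected counts for N = 727 under a 1:2:1 ratio (total parts = 4):
  red: 727 × 1/4 = 181.75
  pink: 727 × 2/4 = 363.5
  white: 727 × 1/4 = 181.75
χ² = Σ (O − E)² / E
  red: (186 − 181.75)² / 181.75 = 0.0994
  pink: (347 − 363.5)² / 363.5 = 0.7490
  white: (194 − 181.75)² / 181.75 = 0.8257
χ² = 0.0994 + 0.7490 + 0.8257 = 1.6741 ≈ 1.674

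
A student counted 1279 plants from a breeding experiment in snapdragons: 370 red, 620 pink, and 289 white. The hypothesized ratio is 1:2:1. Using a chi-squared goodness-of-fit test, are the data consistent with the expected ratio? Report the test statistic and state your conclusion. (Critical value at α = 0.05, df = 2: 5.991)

The 1:2:1 ratio has 4 parts, so with N = 1279 the expected counts are:
  red: 1279 × 1/4 = 319.75
  pink: 1279 × 2/4 = 639.5
  white: 1279 × 1/4 = 319.75
χ² = Σ (O − E)² / E
  red: (370 − 319.75)² / 319.75 = 7.8970
  pink: (620 − 639.5)² / 639.5 = 0.5946
  white: (289 − 319.75)² / 319.75 = 2.9572
χ² = 7.8970 + 0.5946 + 2.9572 = 11.4488 ≈ 11.449
Degrees of freedom = 3 − 1 = 2; critical value at α = 0.05 is 5.991.
Since 11.449 > 5.991, we reject the null hypothesis — the data do not fit the 1:2:1 ratio.

11.449; not consistent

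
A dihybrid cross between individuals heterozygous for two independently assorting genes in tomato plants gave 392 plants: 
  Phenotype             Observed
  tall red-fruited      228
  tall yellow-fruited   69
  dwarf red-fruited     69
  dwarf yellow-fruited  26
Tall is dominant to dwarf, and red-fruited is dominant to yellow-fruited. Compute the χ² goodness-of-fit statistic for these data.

0.898

A dihybrid F₂ with independent assortment and complete dominance at both loci gives a 9:3:3:1 phenotypic ratio.
Expected counts for N = 392 under a 9:3:3:1 ratio (total parts = 16):
  tall red-fruited: 392 × 9/16 = 220.5
  tall yellow-fruited: 392 × 3/16 = 73.5
  dwarf red-fruited: 392 × 3/16 = 73.5
  dwarf yellow-fruited: 392 × 1/16 = 24.5
χ² = Σ (O − E)² / E
  tall red-fruited: (228 − 220.5)² / 220.5 = 0.2551
  tall yellow-fruited: (69 − 73.5)² / 73.5 = 0.2755
  dwarf red-fruited: (69 − 73.5)² / 73.5 = 0.2755
  dwarf yellow-fruited: (26 − 24.5)² / 24.5 = 0.0918
χ² = 0.2551 + 0.2755 + 0.2755 + 0.0918 = 0.8979 ≈ 0.898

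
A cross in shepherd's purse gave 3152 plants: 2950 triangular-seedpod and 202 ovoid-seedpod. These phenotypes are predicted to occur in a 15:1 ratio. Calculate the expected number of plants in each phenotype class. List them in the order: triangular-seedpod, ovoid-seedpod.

The 15:1 ratio has 16 parts, so with N = 3152 the expected counts are:
  triangular-seedpod: 3152 × 15/16 = 2955
  ovoid-seedpod: 3152 × 1/16 = 197

2955, 197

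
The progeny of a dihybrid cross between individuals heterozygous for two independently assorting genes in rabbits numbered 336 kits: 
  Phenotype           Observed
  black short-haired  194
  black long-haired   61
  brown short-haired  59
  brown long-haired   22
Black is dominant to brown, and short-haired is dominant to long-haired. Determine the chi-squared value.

0.497

A dihybrid F₂ with independent assortment and complete dominance at both loci gives a 9:3:3:1 phenotypic ratio.
Under the 9:3:3:1 hypothesis (Σ ratio = 16, N = 336):
  black short-haired: 336 × 9/16 = 189
  black long-haired: 336 × 3/16 = 63
  brown short-haired: 336 × 3/16 = 63
  brown long-haired: 336 × 1/16 = 21
χ² = Σ (O − E)² / E
  black short-haired: (194 − 189)² / 189 = 0.1323
  black long-haired: (61 − 63)² / 63 = 0.0635
  brown short-haired: (59 − 63)² / 63 = 0.2540
  brown long-haired: (22 − 21)² / 21 = 0.0476
χ² = 0.1323 + 0.0635 + 0.2540 + 0.0476 = 0.4974 ≈ 0.497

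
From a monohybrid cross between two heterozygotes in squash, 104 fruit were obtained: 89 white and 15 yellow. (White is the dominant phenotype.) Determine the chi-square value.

For a monohybrid cross between heterozygotes with complete dominance, the expected phenotypic ratio is 3:1.
Total ratio parts = 4. Expected numbers out of 104:
  white: 104 × 3/4 = 78
  yellow: 104 × 1/4 = 26
χ² = Σ (O − E)² / E
  white: (89 − 78)² / 78 = 1.5513
  yellow: (15 − 26)² / 26 = 4.6538
χ² = 1.5513 + 4.6538 = 6.2051 ≈ 6.205

6.205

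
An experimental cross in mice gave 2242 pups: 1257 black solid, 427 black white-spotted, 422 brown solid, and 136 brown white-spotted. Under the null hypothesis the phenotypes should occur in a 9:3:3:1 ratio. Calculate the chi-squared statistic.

The 9:3:3:1 ratio has 16 parts, so with N = 2242 the expected counts are:
  black solid: 2242 × 9/16 = 1261.125
  black white-spotted: 2242 × 3/16 = 420.375
  brown solid: 2242 × 3/16 = 420.375
  brown white-spotted: 2242 × 1/16 = 140.125
χ² = Σ (O − E)² / E
  black solid: (1257 − 1261.125)² / 1261.125 = 0.0135
  black white-spotted: (427 − 420.375)² / 420.375 = 0.1044
  brown solid: (422 − 420.375)² / 420.375 = 0.0063
  brown white-spotted: (136 − 140.125)² / 140.125 = 0.1214
χ² = 0.0135 + 0.1044 + 0.0063 + 0.1214 = 0.2456 ≈ 0.246

0.246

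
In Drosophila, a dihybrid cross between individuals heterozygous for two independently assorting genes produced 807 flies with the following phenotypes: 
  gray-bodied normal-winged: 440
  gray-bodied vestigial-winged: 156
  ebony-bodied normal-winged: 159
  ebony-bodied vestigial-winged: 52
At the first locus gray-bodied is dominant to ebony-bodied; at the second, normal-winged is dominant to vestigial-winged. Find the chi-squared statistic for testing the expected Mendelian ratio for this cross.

1.012

A dihybrid F₂ with independent assortment and complete dominance at both loci gives a 9:3:3:1 phenotypic ratio.
Total ratio parts = 16. Expected numbers out of 807:
  gray-bodied normal-winged: 807 × 9/16 = 453.9375
  gray-bodied vestigial-winged: 807 × 3/16 = 151.3125
  ebony-bodied normal-winged: 807 × 3/16 = 151.3125
  ebony-bodied vestigial-winged: 807 × 1/16 = 50.4375
χ² = Σ (O − E)² / E
  gray-bodied normal-winged: (440 − 453.9375)² / 453.9375 = 0.4279
  gray-bodied vestigial-winged: (156 − 151.3125)² / 151.3125 = 0.1452
  ebony-bodied normal-winged: (159 − 151.3125)² / 151.3125 = 0.3906
  ebony-bodied vestigial-winged: (52 − 50.4375)² / 50.4375 = 0.0484
χ² = 0.4279 + 0.1452 + 0.3906 + 0.0484 = 1.0121 ≈ 1.012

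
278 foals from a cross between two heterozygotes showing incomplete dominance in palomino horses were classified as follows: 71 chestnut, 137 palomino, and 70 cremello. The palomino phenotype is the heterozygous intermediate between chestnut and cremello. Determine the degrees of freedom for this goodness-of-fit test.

With incomplete dominance, a heterozygote × heterozygote cross gives a 1:2:1 phenotypic ratio.
A goodness-of-fit test with 3 phenotype classes has df = 3 − 1 = 2.

2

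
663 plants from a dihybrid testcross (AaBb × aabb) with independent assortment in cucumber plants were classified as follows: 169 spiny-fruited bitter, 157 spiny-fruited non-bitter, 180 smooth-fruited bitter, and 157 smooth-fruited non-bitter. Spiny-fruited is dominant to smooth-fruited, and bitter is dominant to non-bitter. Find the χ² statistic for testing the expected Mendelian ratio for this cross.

A dihybrid testcross with independent assortment gives a 1:1:1:1 ratio.
Expected counts for N = 663 under a 1:1:1:1 ratio (total parts = 4):
  spiny-fruited bitter: 663 × 1/4 = 165.75
  spiny-fruited non-bitter: 663 × 1/4 = 165.75
  smooth-fruited bitter: 663 × 1/4 = 165.75
  smooth-fruited non-bitter: 663 × 1/4 = 165.75
χ² = Σ (O − E)² / E
  spiny-fruited bitter: (169 − 165.75)² / 165.75 = 0.0637
  spiny-fruited non-bitter: (157 − 165.75)² / 165.75 = 0.4619
  smooth-fruited bitter: (180 − 165.75)² / 165.75 = 1.2251
  smooth-fruited non-bitter: (157 − 165.75)² / 165.75 = 0.4619
χ² = 0.0637 + 0.4619 + 1.2251 + 0.4619 = 2.2126 ≈ 2.213

2.213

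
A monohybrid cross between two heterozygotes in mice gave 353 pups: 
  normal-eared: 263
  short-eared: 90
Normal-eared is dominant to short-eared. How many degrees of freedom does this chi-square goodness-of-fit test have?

For a monohybrid cross between heterozygotes with complete dominance, the expected phenotypic ratio is 3:1.
A goodness-of-fit test with 2 phenotype classes has df = 2 − 1 = 1.

1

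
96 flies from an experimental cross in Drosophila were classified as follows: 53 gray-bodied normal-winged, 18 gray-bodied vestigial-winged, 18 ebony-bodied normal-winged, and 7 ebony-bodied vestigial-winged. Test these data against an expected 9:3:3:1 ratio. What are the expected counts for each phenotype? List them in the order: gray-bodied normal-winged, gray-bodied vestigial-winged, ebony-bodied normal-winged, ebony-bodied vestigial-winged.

54, 18, 18, 6

The 9:3:3:1 ratio has 16 parts, so with N = 96 the expected counts are:
  gray-bodied normal-winged: 96 × 9/16 = 54
  gray-bodied vestigial-winged: 96 × 3/16 = 18
  ebony-bodied normal-winged: 96 × 3/16 = 18
  ebony-bodied vestigial-winged: 96 × 1/16 = 6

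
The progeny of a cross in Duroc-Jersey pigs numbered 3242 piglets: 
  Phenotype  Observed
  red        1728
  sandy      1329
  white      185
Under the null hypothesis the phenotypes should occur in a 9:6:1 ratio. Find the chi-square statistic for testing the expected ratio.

Total ratio parts = 16. Expected numbers out of 3242:
  red: 3242 × 9/16 = 1823.625
  sandy: 3242 × 6/16 = 1215.75
  white: 3242 × 1/16 = 202.625
χ² = Σ (O − E)² / E
  red: (1728 − 1823.625)² / 1823.625 = 5.0143
  sandy: (1329 − 1215.75)² / 1215.75 = 10.5495
  white: (185 − 202.625)² / 202.625 = 1.5331
χ² = 5.0143 + 10.5495 + 1.5331 = 17.0969 ≈ 17.097

17.097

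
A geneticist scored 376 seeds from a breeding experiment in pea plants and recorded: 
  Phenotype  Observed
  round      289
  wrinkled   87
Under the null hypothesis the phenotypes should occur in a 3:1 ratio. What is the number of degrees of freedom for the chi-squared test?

1

A goodness-of-fit test with 2 phenotype classes has df = 2 − 1 = 1.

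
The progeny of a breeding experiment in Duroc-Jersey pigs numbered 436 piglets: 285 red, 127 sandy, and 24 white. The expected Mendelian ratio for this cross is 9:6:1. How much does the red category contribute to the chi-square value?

Under the 9:6:1 hypothesis (Σ ratio = 16, N = 436):
  red: 436 × 9/16 = 245.25
  sandy: 436 × 6/16 = 163.5
  white: 436 × 1/16 = 27.25
Contribution of red: (285 − 245.25)² / 245.25 = 6.4427

6.443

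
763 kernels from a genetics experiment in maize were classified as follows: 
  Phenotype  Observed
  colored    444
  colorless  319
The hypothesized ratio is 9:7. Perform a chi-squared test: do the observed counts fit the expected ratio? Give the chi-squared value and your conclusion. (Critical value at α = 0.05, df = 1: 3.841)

1.169; consistent

Expected counts for N = 763 under a 9:7 ratio (total parts = 16):
  colored: 763 × 9/16 = 429.1875
  colorless: 763 × 7/16 = 333.8125
χ² = Σ (O − E)² / E
  colored: (444 − 429.1875)² / 429.1875 = 0.5112
  colorless: (319 − 333.8125)² / 333.8125 = 0.6573
χ² = 0.5112 + 0.6573 = 1.1685 ≈ 1.169
Degrees of freedom = 2 − 1 = 1; critical value at α = 0.05 is 3.841.
Since 1.169 < 3.841, we fail to reject the null hypothesis — the data are consistent with the 9:7 ratio.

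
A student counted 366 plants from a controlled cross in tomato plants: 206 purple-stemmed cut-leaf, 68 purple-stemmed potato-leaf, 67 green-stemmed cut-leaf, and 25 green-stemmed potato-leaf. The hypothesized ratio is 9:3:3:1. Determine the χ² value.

0.242

Total ratio parts = 16. Expected numbers out of 366:
  purple-stemmed cut-leaf: 366 × 9/16 = 205.875
  purple-stemmed potato-leaf: 366 × 3/16 = 68.625
  green-stemmed cut-leaf: 366 × 3/16 = 68.625
  green-stemmed potato-leaf: 366 × 1/16 = 22.875
χ² = Σ (O − E)² / E
  purple-stemmed cut-leaf: (206 − 205.875)² / 205.875 = 0.0001
  purple-stemmed potato-leaf: (68 − 68.625)² / 68.625 = 0.0057
  green-stemmed cut-leaf: (67 − 68.625)² / 68.625 = 0.0385
  green-stemmed potato-leaf: (25 − 22.875)² / 22.875 = 0.1974
χ² = 0.0001 + 0.0057 + 0.0385 + 0.1974 = 0.2417 ≈ 0.242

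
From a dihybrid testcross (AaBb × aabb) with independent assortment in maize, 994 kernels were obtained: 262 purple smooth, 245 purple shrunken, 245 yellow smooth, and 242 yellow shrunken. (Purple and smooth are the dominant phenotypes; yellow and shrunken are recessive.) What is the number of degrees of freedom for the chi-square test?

3

A dihybrid testcross with independent assortment gives a 1:1:1:1 ratio.
A goodness-of-fit test with 4 phenotype classes has df = 4 − 1 = 3.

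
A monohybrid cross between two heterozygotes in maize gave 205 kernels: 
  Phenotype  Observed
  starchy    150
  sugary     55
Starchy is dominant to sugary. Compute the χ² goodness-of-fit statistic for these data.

0.366

For a monohybrid cross between heterozygotes with complete dominance, the expected phenotypic ratio is 3:1.
Expected counts for N = 205 under a 3:1 ratio (total parts = 4):
  starchy: 205 × 3/4 = 153.75
  sugary: 205 × 1/4 = 51.25
χ² = Σ (O − E)² / E
  starchy: (150 − 153.75)² / 153.75 = 0.0915
  sugary: (55 − 51.25)² / 51.25 = 0.2744
χ² = 0.0915 + 0.2744 = 0.3659 ≈ 0.366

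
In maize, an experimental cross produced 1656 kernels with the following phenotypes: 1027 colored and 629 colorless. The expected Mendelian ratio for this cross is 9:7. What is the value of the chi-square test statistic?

22.379

Under the 9:7 hypothesis (Σ ratio = 16, N = 1656):
  colored: 1656 × 9/16 = 931.5
  colorless: 1656 × 7/16 = 724.5
χ² = Σ (O − E)² / E
  colored: (1027 − 931.5)² / 931.5 = 9.7909
  colorless: (629 − 724.5)² / 724.5 = 12.5883
χ² = 9.7909 + 12.5883 = 22.3792 ≈ 22.379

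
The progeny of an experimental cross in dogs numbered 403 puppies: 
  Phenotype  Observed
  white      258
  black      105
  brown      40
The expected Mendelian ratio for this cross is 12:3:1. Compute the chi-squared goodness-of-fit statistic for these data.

The 12:3:1 ratio has 16 parts, so with N = 403 the expected counts are:
  white: 403 × 12/16 = 302.25
  black: 403 × 3/16 = 75.5625
  brown: 403 × 1/16 = 25.1875
χ² = Σ (O − E)² / E
  white: (258 − 302.25)² / 302.25 = 6.4783
  black: (105 − 75.5625)² / 75.5625 = 11.4682
  brown: (40 − 25.1875)² / 25.1875 = 8.7111
χ² = 6.4783 + 11.4682 + 8.7111 = 26.6576 ≈ 26.658

26.658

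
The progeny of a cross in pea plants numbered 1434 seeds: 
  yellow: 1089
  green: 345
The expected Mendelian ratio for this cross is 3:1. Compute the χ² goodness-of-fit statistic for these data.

Expected counts for N = 1434 under a 3:1 ratio (total parts = 4):
  yellow: 1434 × 3/4 = 1075.5
  green: 1434 × 1/4 = 358.5
χ² = Σ (O − E)² / E
  yellow: (1089 − 1075.5)² / 1075.5 = 0.1695
  green: (345 − 358.5)² / 358.5 = 0.5084
χ² = 0.1695 + 0.5084 = 0.6779 ≈ 0.678

0.678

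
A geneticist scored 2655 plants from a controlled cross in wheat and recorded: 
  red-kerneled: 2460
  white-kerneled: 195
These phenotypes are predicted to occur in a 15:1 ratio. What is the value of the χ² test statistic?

5.429

Total ratio parts = 16. Expected numbers out of 2655:
  red-kerneled: 2655 × 15/16 = 2489.0625
  white-kerneled: 2655 × 1/16 = 165.9375
χ² = Σ (O − E)² / E
  red-kerneled: (2460 − 2489.0625)² / 2489.0625 = 0.3393
  white-kerneled: (195 − 165.9375)² / 165.9375 = 5.0900
χ² = 0.3393 + 5.0900 = 5.4293 ≈ 5.429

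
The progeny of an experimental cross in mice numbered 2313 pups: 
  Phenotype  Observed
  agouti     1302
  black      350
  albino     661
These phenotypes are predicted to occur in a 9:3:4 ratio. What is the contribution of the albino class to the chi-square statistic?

The 9:3:4 ratio has 16 parts, so with N = 2313 the expected counts are:
  agouti: 2313 × 9/16 = 1301.0625
  black: 2313 × 3/16 = 433.6875
  albino: 2313 × 4/16 = 578.25
Contribution of albino: (661 − 578.25)² / 578.25 = 11.8419

11.842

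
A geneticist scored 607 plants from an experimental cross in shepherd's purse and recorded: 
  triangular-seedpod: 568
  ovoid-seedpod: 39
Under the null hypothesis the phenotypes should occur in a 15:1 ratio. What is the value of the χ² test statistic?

0.032

Under the 15:1 hypothesis (Σ ratio = 16, N = 607):
  triangular-seedpod: 607 × 15/16 = 569.0625
  ovoid-seedpod: 607 × 1/16 = 37.9375
χ² = Σ (O − E)² / E
  triangular-seedpod: (568 − 569.0625)² / 569.0625 = 0.0020
  ovoid-seedpod: (39 − 37.9375)² / 37.9375 = 0.0298
χ² = 0.0020 + 0.0298 = 0.0318 ≈ 0.032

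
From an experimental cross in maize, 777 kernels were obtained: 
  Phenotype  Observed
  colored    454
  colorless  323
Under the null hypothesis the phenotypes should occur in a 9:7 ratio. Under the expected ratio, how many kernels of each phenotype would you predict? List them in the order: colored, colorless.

437.0625, 339.9375

Under the 9:7 hypothesis (Σ ratio = 16, N = 777):
  colored: 777 × 9/16 = 437.0625
  colorless: 777 × 7/16 = 339.9375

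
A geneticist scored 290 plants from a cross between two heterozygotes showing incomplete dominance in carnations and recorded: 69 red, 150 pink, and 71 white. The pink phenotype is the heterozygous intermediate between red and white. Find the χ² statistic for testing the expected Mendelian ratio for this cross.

0.372

With incomplete dominance, a heterozygote × heterozygote cross gives a 1:2:1 phenotypic ratio.
Total ratio parts = 4. Expected numbers out of 290:
  red: 290 × 1/4 = 72.5
  pink: 290 × 2/4 = 145
  white: 290 × 1/4 = 72.5
χ² = Σ (O − E)² / E
  red: (69 − 72.5)² / 72.5 = 0.1690
  pink: (150 − 145)² / 145 = 0.1724
  white: (71 − 72.5)² / 72.5 = 0.0310
χ² = 0.1690 + 0.1724 + 0.0310 = 0.3724 ≈ 0.372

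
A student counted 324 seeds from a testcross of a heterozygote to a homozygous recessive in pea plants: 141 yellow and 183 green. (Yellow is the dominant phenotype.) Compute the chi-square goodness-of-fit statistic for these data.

5.444

A testcross of a heterozygote (Aa × aa) gives a 1:1 phenotypic ratio.
Under the 1:1 hypothesis (Σ ratio = 2, N = 324):
  yellow: 324 × 1/2 = 162
  green: 324 × 1/2 = 162
χ² = Σ (O − E)² / E
  yellow: (141 − 162)² / 162 = 2.7222
  green: (183 − 162)² / 162 = 2.7222
χ² = 2.7222 + 2.7222 = 5.4444 ≈ 5.444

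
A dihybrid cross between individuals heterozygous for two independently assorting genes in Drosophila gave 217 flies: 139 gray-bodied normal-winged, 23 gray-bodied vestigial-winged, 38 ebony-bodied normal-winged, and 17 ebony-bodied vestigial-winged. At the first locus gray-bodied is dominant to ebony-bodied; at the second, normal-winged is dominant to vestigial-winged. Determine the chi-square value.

A dihybrid F₂ with independent assortment and complete dominance at both loci gives a 9:3:3:1 phenotypic ratio.
Under the 9:3:3:1 hypothesis (Σ ratio = 16, N = 217):
  gray-bodied normal-winged: 217 × 9/16 = 122.0625
  gray-bodied vestigial-winged: 217 × 3/16 = 40.6875
  ebony-bodied normal-winged: 217 × 3/16 = 40.6875
  ebony-bodied vestigial-winged: 217 × 1/16 = 13.5625
χ² = Σ (O − E)² / E
  gray-bodied normal-winged: (139 − 122.0625)² / 122.0625 = 2.3503
  gray-bodied vestigial-winged: (23 − 40.6875)² / 40.6875 = 7.6890
  ebony-bodied normal-winged: (38 − 40.6875)² / 40.6875 = 0.1775
  ebony-bodied vestigial-winged: (17 − 13.5625)² / 13.5625 = 0.8713
χ² = 2.3503 + 7.6890 + 0.1775 + 0.8713 = 11.0881 ≈ 11.088

11.088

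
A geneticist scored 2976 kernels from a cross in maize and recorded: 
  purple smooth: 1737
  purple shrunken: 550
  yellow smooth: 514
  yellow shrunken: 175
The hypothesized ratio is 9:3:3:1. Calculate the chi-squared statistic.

Expected counts for N = 2976 under a 9:3:3:1 ratio (total parts = 16):
  purple smooth: 2976 × 9/16 = 1674
  purple shrunken: 2976 × 3/16 = 558
  yellow smooth: 2976 × 3/16 = 558
  yellow shrunken: 2976 × 1/16 = 186
χ² = Σ (O − E)² / E
  purple smooth: (1737 − 1674)² / 1674 = 2.3710
  purple shrunken: (550 − 558)² / 558 = 0.1147
  yellow smooth: (514 − 558)² / 558 = 3.4695
  yellow shrunken: (175 − 186)² / 186 = 0.6505
χ² = 2.3710 + 0.1147 + 3.4695 + 0.6505 = 6.6057 ≈ 6.606

6.606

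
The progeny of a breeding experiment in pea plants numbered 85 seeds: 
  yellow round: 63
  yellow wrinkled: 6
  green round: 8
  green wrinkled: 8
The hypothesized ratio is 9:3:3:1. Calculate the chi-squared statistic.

Expected counts for N = 85 under a 9:3:3:1 ratio (total parts = 16):
  yellow round: 85 × 9/16 = 47.8125
  yellow wrinkled: 85 × 3/16 = 15.9375
  green round: 85 × 3/16 = 15.9375
  green wrinkled: 85 × 1/16 = 5.3125
χ² = Σ (O − E)² / E
  yellow round: (63 − 47.8125)² / 47.8125 = 4.8243
  yellow wrinkled: (6 − 15.9375)² / 15.9375 = 6.1963
  green round: (8 − 15.9375)² / 15.9375 = 3.9532
  green wrinkled: (8 − 5.3125)² / 5.3125 = 1.3596
χ² = 4.8243 + 6.1963 + 3.9532 + 1.3596 = 16.3334 ≈ 16.333

16.333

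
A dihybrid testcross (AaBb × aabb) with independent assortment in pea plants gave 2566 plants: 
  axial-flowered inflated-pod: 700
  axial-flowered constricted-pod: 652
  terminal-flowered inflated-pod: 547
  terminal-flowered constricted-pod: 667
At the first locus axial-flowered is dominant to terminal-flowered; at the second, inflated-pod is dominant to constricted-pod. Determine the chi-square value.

20.441

A dihybrid testcross with independent assortment gives a 1:1:1:1 ratio.
Under the 1:1:1:1 hypothesis (Σ ratio = 4, N = 2566):
  axial-flowered inflated-pod: 2566 × 1/4 = 641.5
  axial-flowered constricted-pod: 2566 × 1/4 = 641.5
  terminal-flowered inflated-pod: 2566 × 1/4 = 641.5
  terminal-flowered constricted-pod: 2566 × 1/4 = 641.5
χ² = Σ (O − E)² / E
  axial-flowered inflated-pod: (700 − 641.5)² / 641.5 = 5.3348
  axial-flowered constricted-pod: (652 − 641.5)² / 641.5 = 0.1719
  terminal-flowered inflated-pod: (547 − 641.5)² / 641.5 = 13.9209
  terminal-flowered constricted-pod: (667 − 641.5)² / 641.5 = 1.0136
χ² = 5.3348 + 0.1719 + 13.9209 + 1.0136 = 20.4412 ≈ 20.441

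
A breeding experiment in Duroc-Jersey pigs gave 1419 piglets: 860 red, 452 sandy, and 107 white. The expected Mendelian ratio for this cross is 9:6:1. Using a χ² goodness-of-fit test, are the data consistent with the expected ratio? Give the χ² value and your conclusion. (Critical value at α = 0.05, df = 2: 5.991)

20.633; not consistent

Expected counts for N = 1419 under a 9:6:1 ratio (total parts = 16):
  red: 1419 × 9/16 = 798.1875
  sandy: 1419 × 6/16 = 532.125
  white: 1419 × 1/16 = 88.6875
χ² = Σ (O − E)² / E
  red: (860 − 798.1875)² / 798.1875 = 4.7868
  sandy: (452 − 532.125)² / 532.125 = 12.0649
  white: (107 − 88.6875)² / 88.6875 = 3.7812
χ² = 4.7868 + 12.0649 + 3.7812 = 20.6329 ≈ 20.633
Degrees of freedom = 3 − 1 = 2; critical value at α = 0.05 is 5.991.
Since 20.633 > 5.991, we reject the null hypothesis — the data do not fit the 9:6:1 ratio.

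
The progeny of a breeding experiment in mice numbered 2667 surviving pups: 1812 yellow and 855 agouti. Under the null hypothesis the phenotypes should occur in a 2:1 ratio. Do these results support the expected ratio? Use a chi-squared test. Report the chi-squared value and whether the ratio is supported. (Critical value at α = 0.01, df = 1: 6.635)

Under the 2:1 hypothesis (Σ ratio = 3, N = 2667):
  yellow: 2667 × 2/3 = 1778
  agouti: 2667 × 1/3 = 889
χ² = Σ (O − E)² / E
  yellow: (1812 − 1778)² / 1778 = 0.6502
  agouti: (855 − 889)² / 889 = 1.3003
χ² = 0.6502 + 1.3003 = 1.9505 ≈ 1.951
Degrees of freedom = 2 − 1 = 1; critical value at α = 0.01 is 6.635.
Since 1.951 < 6.635, we fail to reject the null hypothesis — the data are consistent with the 2:1 ratio.

1.951; consistent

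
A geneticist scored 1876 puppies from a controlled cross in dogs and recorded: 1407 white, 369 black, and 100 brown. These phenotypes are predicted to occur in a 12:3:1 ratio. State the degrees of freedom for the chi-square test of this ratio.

A goodness-of-fit test with 3 phenotype classes has df = 3 − 1 = 2.

2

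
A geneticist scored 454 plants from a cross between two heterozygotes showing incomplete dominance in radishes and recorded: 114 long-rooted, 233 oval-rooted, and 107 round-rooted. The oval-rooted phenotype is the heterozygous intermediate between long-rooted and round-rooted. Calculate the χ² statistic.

With incomplete dominance, a heterozygote × heterozygote cross gives a 1:2:1 phenotypic ratio.
Total ratio parts = 4. Expected numbers out of 454:
  long-rooted: 454 × 1/4 = 113.5
  oval-rooted: 454 × 2/4 = 227
  round-rooted: 454 × 1/4 = 113.5
χ² = Σ (O − E)² / E
  long-rooted: (114 − 113.5)² / 113.5 = 0.0022
  oval-rooted: (233 − 227)² / 227 = 0.1586
  round-rooted: (107 − 113.5)² / 113.5 = 0.3722
χ² = 0.0022 + 0.1586 + 0.3722 = 0.533

0.533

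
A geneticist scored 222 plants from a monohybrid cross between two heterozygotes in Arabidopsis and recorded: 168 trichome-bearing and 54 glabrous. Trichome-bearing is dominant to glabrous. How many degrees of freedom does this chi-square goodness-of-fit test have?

For a monohybrid cross between heterozygotes with complete dominance, the expected phenotypic ratio is 3:1.
A goodness-of-fit test with 2 phenotype classes has df = 2 − 1 = 1.

1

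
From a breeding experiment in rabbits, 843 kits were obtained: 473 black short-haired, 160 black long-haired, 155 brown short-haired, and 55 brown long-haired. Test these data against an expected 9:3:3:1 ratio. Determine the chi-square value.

The 9:3:3:1 ratio has 16 parts, so with N = 843 the expected counts are:
  black short-haired: 843 × 9/16 = 474.1875
  black long-haired: 843 × 3/16 = 158.0625
  brown short-haired: 843 × 3/16 = 158.0625
  brown long-haired: 843 × 1/16 = 52.6875
χ² = Σ (O − E)² / E
  black short-haired: (473 − 474.1875)² / 474.1875 = 0.0030
  black long-haired: (160 − 158.0625)² / 158.0625 = 0.0237
  brown short-haired: (155 − 158.0625)² / 158.0625 = 0.0593
  brown long-haired: (55 − 52.6875)² / 52.6875 = 0.1015
χ² = 0.0030 + 0.0237 + 0.0593 + 0.1015 = 0.1875 ≈ 0.188

0.188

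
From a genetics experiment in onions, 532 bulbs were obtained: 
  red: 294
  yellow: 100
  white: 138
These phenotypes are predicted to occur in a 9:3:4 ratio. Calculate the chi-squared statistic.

0.281

Expected counts for N = 532 under a 9:3:4 ratio (total parts = 16):
  red: 532 × 9/16 = 299.25
  yellow: 532 × 3/16 = 99.75
  white: 532 × 4/16 = 133
χ² = Σ (O − E)² / E
  red: (294 − 299.25)² / 299.25 = 0.0921
  yellow: (100 − 99.75)² / 99.75 = 0.0006
  white: (138 − 133)² / 133 = 0.1880
χ² = 0.0921 + 0.0006 + 0.1880 = 0.2807 ≈ 0.281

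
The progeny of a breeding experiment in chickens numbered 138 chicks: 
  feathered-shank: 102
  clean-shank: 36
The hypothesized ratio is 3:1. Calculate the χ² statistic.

Total ratio parts = 4. Expected numbers out of 138:
  feathered-shank: 138 × 3/4 = 103.5
  clean-shank: 138 × 1/4 = 34.5
χ² = Σ (O − E)² / E
  feathered-shank: (102 − 103.5)² / 103.5 = 0.0217
  clean-shank: (36 − 34.5)² / 34.5 = 0.0652
χ² = 0.0217 + 0.0652 = 0.0869 ≈ 0.087

0.087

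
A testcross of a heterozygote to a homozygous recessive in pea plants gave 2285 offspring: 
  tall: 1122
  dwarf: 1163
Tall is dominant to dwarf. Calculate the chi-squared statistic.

A testcross of a heterozygote (Aa × aa) gives a 1:1 phenotypic ratio.
Expected counts for N = 2285 under a 1:1 ratio (total parts = 2):
  tall: 2285 × 1/2 = 1142.5
  dwarf: 2285 × 1/2 = 1142.5
χ² = Σ (O − E)² / E
  tall: (1122 − 1142.5)² / 1142.5 = 0.3678
  dwarf: (1163 − 1142.5)² / 1142.5 = 0.3678
χ² = 0.3678 + 0.3678 = 0.7356 ≈ 0.736

0.736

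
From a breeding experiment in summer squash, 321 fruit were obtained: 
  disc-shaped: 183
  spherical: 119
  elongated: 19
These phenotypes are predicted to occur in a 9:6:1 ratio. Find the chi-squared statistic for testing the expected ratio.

0.105

The 9:6:1 ratio has 16 parts, so with N = 321 the expected counts are:
  disc-shaped: 321 × 9/16 = 180.5625
  spherical: 321 × 6/16 = 120.375
  elongated: 321 × 1/16 = 20.0625
χ² = Σ (O − E)² / E
  disc-shaped: (183 − 180.5625)² / 180.5625 = 0.0329
  spherical: (119 − 120.375)² / 120.375 = 0.0157
  elongated: (19 − 20.0625)² / 20.0625 = 0.0563
χ² = 0.0329 + 0.0157 + 0.0563 = 0.1049 ≈ 0.105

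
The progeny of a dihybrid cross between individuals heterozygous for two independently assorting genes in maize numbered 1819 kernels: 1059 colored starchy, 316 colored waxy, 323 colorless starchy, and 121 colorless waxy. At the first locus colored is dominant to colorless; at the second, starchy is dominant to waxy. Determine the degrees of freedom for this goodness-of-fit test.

A dihybrid F₂ with independent assortment and complete dominance at both loci gives a 9:3:3:1 phenotypic ratio.
A goodness-of-fit test with 4 phenotype classes has df = 4 − 1 = 3.

3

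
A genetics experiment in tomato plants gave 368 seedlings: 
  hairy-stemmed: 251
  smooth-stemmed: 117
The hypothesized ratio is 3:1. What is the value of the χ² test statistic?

Expected counts for N = 368 under a 3:1 ratio (total parts = 4):
  hairy-stemmed: 368 × 3/4 = 276
  smooth-stemmed: 368 × 1/4 = 92
χ² = Σ (O − E)² / E
  hairy-stemmed: (251 − 276)² / 276 = 2.2645
  smooth-stemmed: (117 − 92)² / 92 = 6.7935
χ² = 2.2645 + 6.7935 = 9.058

9.058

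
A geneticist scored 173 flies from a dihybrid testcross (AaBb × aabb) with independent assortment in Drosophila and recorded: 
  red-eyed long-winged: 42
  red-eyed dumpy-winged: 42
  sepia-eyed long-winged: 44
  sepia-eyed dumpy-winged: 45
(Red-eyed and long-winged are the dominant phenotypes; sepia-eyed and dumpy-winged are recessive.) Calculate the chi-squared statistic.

A dihybrid testcross with independent assortment gives a 1:1:1:1 ratio.
Total ratio parts = 4. Expected numbers out of 173:
  red-eyed long-winged: 173 × 1/4 = 43.25
  red-eyed dumpy-winged: 173 × 1/4 = 43.25
  sepia-eyed long-winged: 173 × 1/4 = 43.25
  sepia-eyed dumpy-winged: 173 × 1/4 = 43.25
χ² = Σ (O − E)² / E
  red-eyed long-winged: (42 − 43.25)² / 43.25 = 0.0361
  red-eyed dumpy-winged: (42 − 43.25)² / 43.25 = 0.0361
  sepia-eyed long-winged: (44 − 43.25)² / 43.25 = 0.0130
  sepia-eyed dumpy-winged: (45 − 43.25)² / 43.25 = 0.0708
χ² = 0.0361 + 0.0361 + 0.0130 + 0.0708 = 0.156

0.156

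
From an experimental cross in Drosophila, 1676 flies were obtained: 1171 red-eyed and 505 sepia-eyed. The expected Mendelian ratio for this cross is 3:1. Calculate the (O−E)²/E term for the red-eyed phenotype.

Total ratio parts = 4. Expected numbers out of 1676:
  red-eyed: 1676 × 3/4 = 1257
  sepia-eyed: 1676 × 1/4 = 419
Contribution of red-eyed: (1171 − 1257)² / 1257 = 5.8839

5.884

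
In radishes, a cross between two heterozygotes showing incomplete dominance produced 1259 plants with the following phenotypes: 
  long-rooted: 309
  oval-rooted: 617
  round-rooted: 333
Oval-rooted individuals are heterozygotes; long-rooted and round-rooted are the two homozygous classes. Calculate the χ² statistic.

With incomplete dominance, a heterozygote × heterozygote cross gives a 1:2:1 phenotypic ratio.
Expected counts for N = 1259 under a 1:2:1 ratio (total parts = 4):
  long-rooted: 1259 × 1/4 = 314.75
  oval-rooted: 1259 × 2/4 = 629.5
  round-rooted: 1259 × 1/4 = 314.75
χ² = Σ (O − E)² / E
  long-rooted: (309 − 314.75)² / 314.75 = 0.1050
  oval-rooted: (617 − 629.5)² / 629.5 = 0.2482
  round-rooted: (333 − 314.75)² / 314.75 = 1.0582
χ² = 0.1050 + 0.2482 + 1.0582 = 1.4114 ≈ 1.411

1.411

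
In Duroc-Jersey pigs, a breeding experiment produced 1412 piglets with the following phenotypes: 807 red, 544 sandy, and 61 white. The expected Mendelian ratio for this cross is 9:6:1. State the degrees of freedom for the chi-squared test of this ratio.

2

A goodness-of-fit test with 3 phenotype classes has df = 3 − 1 = 2.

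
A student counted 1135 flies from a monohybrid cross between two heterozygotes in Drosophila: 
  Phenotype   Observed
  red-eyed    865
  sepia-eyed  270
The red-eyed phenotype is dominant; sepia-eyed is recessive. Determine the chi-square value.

For a monohybrid cross between heterozygotes with complete dominance, the expected phenotypic ratio is 3:1.
The 3:1 ratio has 4 parts, so with N = 1135 the expected counts are:
  red-eyed: 1135 × 3/4 = 851.25
  sepia-eyed: 1135 × 1/4 = 283.75
χ² = Σ (O − E)² / E
  red-eyed: (865 − 851.25)² / 851.25 = 0.2221
  sepia-eyed: (270 − 283.75)² / 283.75 = 0.6663
χ² = 0.2221 + 0.6663 = 0.8884 ≈ 0.888

0.888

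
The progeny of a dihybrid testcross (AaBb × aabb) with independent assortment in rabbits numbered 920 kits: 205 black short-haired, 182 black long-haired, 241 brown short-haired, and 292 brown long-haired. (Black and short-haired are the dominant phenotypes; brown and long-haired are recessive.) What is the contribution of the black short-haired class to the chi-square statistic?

2.717

A dihybrid testcross with independent assortment gives a 1:1:1:1 ratio.
The 1:1:1:1 ratio has 4 parts, so with N = 920 the expected counts are:
  black short-haired: 920 × 1/4 = 230
  black long-haired: 920 × 1/4 = 230
  brown short-haired: 920 × 1/4 = 230
  brown long-haired: 920 × 1/4 = 230
Contribution of black short-haired: (205 − 230)² / 230 = 2.7174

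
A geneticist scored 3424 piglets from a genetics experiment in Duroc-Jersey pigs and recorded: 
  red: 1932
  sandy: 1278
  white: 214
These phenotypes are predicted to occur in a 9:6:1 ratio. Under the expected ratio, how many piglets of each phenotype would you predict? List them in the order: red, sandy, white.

Total ratio parts = 16. Expected numbers out of 3424:
  red: 3424 × 9/16 = 1926
  sandy: 3424 × 6/16 = 1284
  white: 3424 × 1/16 = 214

1926, 1284, 214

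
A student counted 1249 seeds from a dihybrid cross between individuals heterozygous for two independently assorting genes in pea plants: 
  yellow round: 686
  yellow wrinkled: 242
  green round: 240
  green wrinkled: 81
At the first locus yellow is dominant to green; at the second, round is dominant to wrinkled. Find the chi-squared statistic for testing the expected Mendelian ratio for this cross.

A dihybrid F₂ with independent assortment and complete dominance at both loci gives a 9:3:3:1 phenotypic ratio.
Under the 9:3:3:1 hypothesis (Σ ratio = 16, N = 1249):
  yellow round: 1249 × 9/16 = 702.5625
  yellow wrinkled: 1249 × 3/16 = 234.1875
  green round: 1249 × 3/16 = 234.1875
  green wrinkled: 1249 × 1/16 = 78.0625
χ² = Σ (O − E)² / E
  yellow round: (686 − 702.5625)² / 702.5625 = 0.3905
  yellow wrinkled: (242 − 234.1875)² / 234.1875 = 0.2606
  green round: (240 − 234.1875)² / 234.1875 = 0.1443
  green wrinkled: (81 − 78.0625)² / 78.0625 = 0.1105
χ² = 0.3905 + 0.2606 + 0.1443 + 0.1105 = 0.9059 ≈ 0.906

0.906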